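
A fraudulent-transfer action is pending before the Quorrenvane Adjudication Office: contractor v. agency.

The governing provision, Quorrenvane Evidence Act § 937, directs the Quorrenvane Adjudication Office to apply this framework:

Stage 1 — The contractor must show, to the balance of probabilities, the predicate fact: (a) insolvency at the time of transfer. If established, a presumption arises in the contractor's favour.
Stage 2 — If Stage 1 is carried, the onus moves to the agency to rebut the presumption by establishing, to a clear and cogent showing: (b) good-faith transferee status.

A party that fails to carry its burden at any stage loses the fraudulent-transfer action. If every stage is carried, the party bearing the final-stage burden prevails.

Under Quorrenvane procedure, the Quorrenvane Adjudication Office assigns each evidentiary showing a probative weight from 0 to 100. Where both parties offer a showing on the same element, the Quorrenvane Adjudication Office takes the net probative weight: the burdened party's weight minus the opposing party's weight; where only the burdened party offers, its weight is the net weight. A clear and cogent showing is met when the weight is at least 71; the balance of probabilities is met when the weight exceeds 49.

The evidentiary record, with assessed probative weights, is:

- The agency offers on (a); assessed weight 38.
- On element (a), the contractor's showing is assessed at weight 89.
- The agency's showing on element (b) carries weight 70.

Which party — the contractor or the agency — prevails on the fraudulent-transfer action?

contractor

Stage 1 (contractor, the balance of probabilities, weight exceeds 49): (a) net 89−38=51 > 49 — meets.
  The contractor carries Stage 1; the agency now bears the burden.
Stage 2 (agency, a clear and cogent showing, weight is at least 71): (b) 70 < 71 — fails.
  Stage 2 not carried; the agency fails its burden.
The contractor prevails.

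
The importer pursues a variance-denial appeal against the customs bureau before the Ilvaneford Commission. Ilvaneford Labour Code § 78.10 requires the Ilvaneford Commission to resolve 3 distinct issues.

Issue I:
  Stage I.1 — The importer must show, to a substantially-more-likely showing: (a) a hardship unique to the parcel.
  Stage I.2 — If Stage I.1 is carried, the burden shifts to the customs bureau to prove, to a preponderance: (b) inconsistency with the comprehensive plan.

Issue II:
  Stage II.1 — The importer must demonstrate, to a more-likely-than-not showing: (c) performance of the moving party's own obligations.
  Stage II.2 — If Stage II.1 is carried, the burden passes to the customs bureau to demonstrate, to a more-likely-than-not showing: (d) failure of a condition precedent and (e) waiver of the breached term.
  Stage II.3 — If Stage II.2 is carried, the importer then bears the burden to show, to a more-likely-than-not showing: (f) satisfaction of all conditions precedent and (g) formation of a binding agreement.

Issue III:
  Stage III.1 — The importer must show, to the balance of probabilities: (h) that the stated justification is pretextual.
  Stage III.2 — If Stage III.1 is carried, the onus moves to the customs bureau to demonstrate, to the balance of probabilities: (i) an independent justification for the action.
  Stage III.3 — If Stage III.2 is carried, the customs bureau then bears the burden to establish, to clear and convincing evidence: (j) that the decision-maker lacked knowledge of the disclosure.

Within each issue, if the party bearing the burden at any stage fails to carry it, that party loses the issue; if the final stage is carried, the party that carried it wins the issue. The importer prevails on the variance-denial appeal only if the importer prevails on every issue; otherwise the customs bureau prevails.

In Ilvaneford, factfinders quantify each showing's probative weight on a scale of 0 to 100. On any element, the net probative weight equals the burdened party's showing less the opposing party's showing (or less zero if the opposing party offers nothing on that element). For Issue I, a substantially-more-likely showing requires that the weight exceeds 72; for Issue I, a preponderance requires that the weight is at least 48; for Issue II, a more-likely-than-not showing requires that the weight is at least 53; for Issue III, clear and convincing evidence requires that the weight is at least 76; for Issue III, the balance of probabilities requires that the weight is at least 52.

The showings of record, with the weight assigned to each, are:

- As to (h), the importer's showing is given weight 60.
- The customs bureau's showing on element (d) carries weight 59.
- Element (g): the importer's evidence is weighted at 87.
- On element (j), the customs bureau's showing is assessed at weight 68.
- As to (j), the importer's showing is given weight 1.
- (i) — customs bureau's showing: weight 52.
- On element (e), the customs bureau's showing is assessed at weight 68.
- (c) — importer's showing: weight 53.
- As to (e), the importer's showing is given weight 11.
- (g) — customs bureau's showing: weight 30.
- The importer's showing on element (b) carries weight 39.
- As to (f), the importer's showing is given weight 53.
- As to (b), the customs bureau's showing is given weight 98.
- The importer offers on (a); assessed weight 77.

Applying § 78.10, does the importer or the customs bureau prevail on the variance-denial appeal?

customs bureau

— Issue I —
Stage I.1 (importer, a substantially-more-likely showing, weight exceeds 72): (a) 77 > 72 — meets.
  Stage I.1 carried; the burden shifts to the customs bureau.
Stage I.2 (customs bureau, a preponderance, weight is at least 48): (b) net 98−39=59 ≥ 48 — meets.
  Stage I.2 carried; the final stage is satisfied.
Every stage carried; the customs bureau prevails on this issue.
— Issue II —
Stage II.1 (importer, a more-likely-than-not showing, weight is at least 53): (c) 53 ≥ 53 — meets.
  Stage II.1 carried; the burden shifts to the customs bureau.
Stage II.2 (customs bureau, a more-likely-than-not showing, weight is at least 53): (d) 59 ≥ 53 — meets; (e) net 68−11=57 ≥ 53 — meets.
  The customs bureau carries Stage II.2; the importer now bears the burden.
Stage II.3 (importer, a more-likely-than-not showing, weight is at least 53): (f) 53 ≥ 53 — meets; (g) net 87−30=57 ≥ 53 — meets.
  All elements met at the final stage.
With every stage satisfied, the importer prevails on this issue.
— Issue III —
At Stage III.1 the importer must meet the balance of probabilities (weight is at least 52): on (h) the weight is 60, which does reach 52, so (h) meets the standard.
  All elements met. The burden passes to the customs bureau.
At Stage III.2 the customs bureau must meet the balance of probabilities (weight is at least 52): on (i) the weight is 52, which does reach 52, so (i) meets the standard.
  Stage III.2 is satisfied; the customs bureau continues to bear the burden.
At Stage III.3 the customs bureau must meet clear and convincing evidence (weight is at least 76): on (j) the weight is 68 less the opposing 1 gives net 67, which does not reach 76, so (j) does not meet the standard.
  Stage III.3 not carried; the customs bureau fails its burden.
The analysis ends at Stage III.3; the importer prevails on this issue.
Per-issue: Issue I → customs bureau; Issue II → importer; Issue III → importer. The importer must prevail on every issue; overall, the customs bureau prevails.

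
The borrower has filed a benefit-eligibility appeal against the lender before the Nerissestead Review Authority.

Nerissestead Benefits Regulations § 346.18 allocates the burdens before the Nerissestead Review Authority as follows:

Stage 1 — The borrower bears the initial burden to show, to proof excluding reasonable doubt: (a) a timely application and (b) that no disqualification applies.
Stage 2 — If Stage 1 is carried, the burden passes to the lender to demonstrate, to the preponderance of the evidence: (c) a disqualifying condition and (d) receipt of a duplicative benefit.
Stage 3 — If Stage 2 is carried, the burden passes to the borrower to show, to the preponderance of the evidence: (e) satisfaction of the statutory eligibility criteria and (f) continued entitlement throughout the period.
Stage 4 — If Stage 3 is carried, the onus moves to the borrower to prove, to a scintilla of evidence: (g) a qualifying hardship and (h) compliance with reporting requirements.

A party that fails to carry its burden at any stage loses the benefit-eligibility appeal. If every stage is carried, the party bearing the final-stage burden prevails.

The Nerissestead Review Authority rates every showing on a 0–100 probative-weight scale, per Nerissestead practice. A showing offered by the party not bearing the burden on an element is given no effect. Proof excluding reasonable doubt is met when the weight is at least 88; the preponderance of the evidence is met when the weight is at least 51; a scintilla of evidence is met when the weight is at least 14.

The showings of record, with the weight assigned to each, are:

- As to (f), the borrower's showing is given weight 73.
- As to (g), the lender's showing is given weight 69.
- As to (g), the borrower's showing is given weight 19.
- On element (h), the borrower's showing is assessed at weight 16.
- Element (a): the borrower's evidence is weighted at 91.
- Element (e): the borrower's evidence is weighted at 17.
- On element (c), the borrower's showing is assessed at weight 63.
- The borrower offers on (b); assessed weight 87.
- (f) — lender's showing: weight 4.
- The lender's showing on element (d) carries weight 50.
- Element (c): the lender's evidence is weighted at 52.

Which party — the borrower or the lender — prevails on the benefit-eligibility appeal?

lender

At Stage 1 the borrower must meet proof excluding reasonable doubt (weight is at least 88): on (a) the weight is 91, ≥ 88, so (a) meets the standard; on (b) the weight is 87, < 88, so (b) does not meet the standard.
  The borrower does not carry Stage 1.
The analysis ends at Stage 1; the lender prevails.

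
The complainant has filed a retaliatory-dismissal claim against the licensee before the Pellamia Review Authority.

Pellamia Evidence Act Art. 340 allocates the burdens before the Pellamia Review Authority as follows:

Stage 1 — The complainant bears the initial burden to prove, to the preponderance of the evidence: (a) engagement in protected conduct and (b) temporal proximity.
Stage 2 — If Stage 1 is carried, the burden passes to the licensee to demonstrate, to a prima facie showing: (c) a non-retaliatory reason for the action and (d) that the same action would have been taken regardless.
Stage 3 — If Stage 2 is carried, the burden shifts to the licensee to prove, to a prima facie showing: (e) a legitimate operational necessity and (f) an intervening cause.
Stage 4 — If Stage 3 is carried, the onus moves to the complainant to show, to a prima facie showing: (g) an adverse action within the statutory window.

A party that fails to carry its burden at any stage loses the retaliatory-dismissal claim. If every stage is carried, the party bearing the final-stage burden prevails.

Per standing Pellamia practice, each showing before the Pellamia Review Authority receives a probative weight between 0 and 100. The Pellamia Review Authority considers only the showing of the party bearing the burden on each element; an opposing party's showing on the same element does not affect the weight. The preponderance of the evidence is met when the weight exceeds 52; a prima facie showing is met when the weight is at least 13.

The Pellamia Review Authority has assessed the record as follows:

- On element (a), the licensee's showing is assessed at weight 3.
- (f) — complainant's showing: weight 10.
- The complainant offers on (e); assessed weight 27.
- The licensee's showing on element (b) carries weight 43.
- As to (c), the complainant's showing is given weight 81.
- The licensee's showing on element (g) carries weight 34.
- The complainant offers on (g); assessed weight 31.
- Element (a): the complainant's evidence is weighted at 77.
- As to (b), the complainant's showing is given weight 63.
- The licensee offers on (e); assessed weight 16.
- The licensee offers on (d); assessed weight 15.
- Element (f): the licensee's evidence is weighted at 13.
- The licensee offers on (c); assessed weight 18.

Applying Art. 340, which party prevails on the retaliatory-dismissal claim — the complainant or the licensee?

Stage 1 — burden on complainant; standard: the preponderance of the evidence (weight exceeds 52).
    (a): 77 (licensee's 3 disregarded) > 52 [met]
    (b): 63 (licensee's 43 disregarded) > 52 [met]
  All elements met. The burden passes to the licensee.
Stage 2 — burden on licensee; standard: a prima facie showing (weight is at least 13).
    (c): 18 (complainant's 81 disregarded) ≥ 13 [met]
    (d): 15 ≥ 13 [met]
  All elements met. The licensee retains the burden for Stage 3.
Stage 3 — burden on licensee; standard: a prima facie showing (weight is at least 13).
    (e): 16 (complainant's 27 disregarded) ≥ 13 [met]
    (f): 13 (complainant's 10 disregarded) ≥ 13 [met]
  Stage 3 is satisfied; the onus moves to the complainant.
Stage 4 — burden on complainant; standard: a prima facie showing (weight is at least 13).
    (g): 31 (licensee's 34 disregarded) ≥ 13 [met]
  Stage 4 carried; the final stage is satisfied.
Every stage carried; the complainant prevails.

complainant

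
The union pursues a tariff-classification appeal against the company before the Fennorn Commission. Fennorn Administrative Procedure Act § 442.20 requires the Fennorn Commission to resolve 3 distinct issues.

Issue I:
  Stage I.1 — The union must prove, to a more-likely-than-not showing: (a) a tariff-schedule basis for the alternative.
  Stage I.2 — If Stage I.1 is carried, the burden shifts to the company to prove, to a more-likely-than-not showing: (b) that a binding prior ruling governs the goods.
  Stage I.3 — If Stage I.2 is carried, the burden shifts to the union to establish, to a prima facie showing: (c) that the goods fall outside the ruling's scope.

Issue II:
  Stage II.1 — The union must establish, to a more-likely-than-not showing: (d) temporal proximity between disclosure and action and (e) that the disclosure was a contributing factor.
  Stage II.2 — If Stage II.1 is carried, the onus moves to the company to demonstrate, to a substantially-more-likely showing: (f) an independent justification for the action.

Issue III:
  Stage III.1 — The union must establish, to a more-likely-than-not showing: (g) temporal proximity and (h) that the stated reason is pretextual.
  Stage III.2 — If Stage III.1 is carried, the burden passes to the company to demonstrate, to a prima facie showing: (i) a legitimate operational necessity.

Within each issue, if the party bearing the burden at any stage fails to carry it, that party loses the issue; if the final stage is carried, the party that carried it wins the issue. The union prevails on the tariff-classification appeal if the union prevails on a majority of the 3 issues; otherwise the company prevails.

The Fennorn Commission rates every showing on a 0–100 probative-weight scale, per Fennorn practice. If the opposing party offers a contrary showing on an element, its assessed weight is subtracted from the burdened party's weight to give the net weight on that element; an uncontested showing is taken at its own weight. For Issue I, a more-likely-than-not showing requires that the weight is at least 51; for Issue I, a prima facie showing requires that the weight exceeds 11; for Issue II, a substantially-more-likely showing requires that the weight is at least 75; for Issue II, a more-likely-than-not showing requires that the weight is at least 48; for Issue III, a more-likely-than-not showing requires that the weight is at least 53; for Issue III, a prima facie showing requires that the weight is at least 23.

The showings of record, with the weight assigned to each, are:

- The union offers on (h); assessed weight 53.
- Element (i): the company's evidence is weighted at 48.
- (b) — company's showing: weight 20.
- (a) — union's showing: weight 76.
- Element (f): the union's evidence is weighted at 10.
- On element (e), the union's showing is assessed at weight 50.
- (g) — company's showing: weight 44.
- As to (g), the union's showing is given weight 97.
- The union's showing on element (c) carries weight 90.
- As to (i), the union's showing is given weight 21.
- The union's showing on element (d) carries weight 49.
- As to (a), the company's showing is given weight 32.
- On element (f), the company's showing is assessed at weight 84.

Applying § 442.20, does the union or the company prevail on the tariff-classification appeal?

company

— Issue I —
Stage I.1 (union, a more-likely-than-not showing, weight is at least 51): (a) net 76−32=44 < 51 — fails.
  Stage I.1 not carried; the union fails its burden.
The company prevails on this issue.
— Issue II —
Stage II.1 (union, a more-likely-than-not showing, weight is at least 48): (d) 49 ≥ 48 — meets; (e) 50 ≥ 48 — meets.
  All elements met. The burden passes to the company.
Stage II.2 (company, a substantially-more-likely showing, weight is at least 75): (f) net 84−10=74 < 75 — fails.
  Stage II.2 not carried; the company fails its burden.
The union prevails on this issue.
— Issue III —
At Stage III.1 the union must meet a more-likely-than-not showing (weight is at least 53): on (g) the weight is 97 less the opposing 44 gives net 53, which does reach 53, so (g) meets the standard; on (h) the weight is 53, which does reach 53, so (h) meets the standard.
  Stage III.1 carried; the burden shifts to the company.
At Stage III.2 the company must meet a prima facie showing (weight is at least 23): on (i) the weight is 48 less the opposing 21 gives net 27, which does reach 23, so (i) meets the standard.
  All elements met at the final stage.
Every stage carried; the company prevails on this issue.
Per-issue: Issue I → company; Issue II → union; Issue III → company. The union must prevail on a majority of issues; overall, the company prevails.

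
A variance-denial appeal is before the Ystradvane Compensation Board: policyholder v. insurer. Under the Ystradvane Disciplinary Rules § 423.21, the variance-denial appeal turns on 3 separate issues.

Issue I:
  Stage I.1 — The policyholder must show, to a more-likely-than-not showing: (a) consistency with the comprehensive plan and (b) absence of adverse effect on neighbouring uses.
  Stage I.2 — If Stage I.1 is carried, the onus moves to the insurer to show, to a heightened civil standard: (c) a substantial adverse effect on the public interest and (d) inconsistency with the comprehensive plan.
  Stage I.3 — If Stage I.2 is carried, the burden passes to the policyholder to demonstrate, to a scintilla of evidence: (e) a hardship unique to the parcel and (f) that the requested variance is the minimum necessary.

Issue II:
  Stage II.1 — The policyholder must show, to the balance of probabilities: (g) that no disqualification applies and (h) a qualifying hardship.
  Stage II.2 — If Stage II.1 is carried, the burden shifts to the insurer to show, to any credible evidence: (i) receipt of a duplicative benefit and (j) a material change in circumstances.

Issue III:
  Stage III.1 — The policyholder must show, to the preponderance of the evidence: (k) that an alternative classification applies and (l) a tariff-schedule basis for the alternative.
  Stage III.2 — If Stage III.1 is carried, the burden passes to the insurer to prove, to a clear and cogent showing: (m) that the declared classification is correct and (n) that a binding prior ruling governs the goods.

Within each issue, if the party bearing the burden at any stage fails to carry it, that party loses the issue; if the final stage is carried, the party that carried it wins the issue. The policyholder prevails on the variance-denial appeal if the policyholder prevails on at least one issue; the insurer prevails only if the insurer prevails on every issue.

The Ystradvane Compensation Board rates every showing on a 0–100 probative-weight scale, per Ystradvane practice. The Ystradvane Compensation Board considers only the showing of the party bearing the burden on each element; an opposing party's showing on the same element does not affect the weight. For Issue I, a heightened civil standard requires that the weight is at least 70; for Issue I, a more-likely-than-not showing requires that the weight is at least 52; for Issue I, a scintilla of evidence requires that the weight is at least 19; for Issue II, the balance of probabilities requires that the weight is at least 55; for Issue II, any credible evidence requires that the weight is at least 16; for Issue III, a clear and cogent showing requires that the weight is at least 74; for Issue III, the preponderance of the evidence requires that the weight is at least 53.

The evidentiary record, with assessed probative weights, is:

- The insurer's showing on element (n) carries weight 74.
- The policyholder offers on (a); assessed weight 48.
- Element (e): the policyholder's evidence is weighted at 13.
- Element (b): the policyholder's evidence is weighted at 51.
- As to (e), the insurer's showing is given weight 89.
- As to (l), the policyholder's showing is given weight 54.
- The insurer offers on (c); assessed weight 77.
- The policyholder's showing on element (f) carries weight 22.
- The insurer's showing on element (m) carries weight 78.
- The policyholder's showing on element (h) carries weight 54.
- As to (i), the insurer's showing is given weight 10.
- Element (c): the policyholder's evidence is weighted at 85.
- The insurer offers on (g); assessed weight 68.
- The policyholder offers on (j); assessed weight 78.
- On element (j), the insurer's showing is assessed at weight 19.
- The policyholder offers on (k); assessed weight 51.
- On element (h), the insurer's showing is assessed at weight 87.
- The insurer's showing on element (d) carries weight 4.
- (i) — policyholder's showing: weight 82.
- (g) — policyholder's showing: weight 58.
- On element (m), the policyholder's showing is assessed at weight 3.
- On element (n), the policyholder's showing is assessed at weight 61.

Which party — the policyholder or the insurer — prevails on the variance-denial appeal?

— Issue I —
At Stage I.1 the policyholder must meet a more-likely-than-not showing (weight is at least 52): on (a) the weight is 48, < 52, so (a) does not meet the standard; on (b) the weight is 51, which does not reach 52, so (b) does not meet the standard.
  Not every element is met, so the policyholder fails to carry Stage I.1.
The insurer prevails on this issue.
— Issue II —
At Stage II.1 the policyholder must meet the balance of probabilities (weight is at least 55): on (g) the weight is 58 (the insurer's 68 is given no effect), which does reach 55, so (g) meets the standard; on (h) the weight is 54 (the insurer's 87 is given no effect), which does not reach 55, so (h) does not meet the standard.
  Stage II.1 not carried; the policyholder fails its burden.
The analysis ends at Stage II.1; the insurer prevails on this issue.
— Issue III —
At Stage III.1 the policyholder must meet the preponderance of the evidence (weight is at least 53): on (k) the weight is 51, which does not reach 53, so (k) does not meet the standard; on (l) the weight is 54, ≥ 53, so (l) meets the standard.
  Stage III.1 not carried; the policyholder fails its burden.
The insurer prevails on this issue.
Per-issue: Issue I → insurer; Issue II → insurer; Issue III → insurer. The policyholder must prevail on at least one issue; overall, the insurer prevails.

insurer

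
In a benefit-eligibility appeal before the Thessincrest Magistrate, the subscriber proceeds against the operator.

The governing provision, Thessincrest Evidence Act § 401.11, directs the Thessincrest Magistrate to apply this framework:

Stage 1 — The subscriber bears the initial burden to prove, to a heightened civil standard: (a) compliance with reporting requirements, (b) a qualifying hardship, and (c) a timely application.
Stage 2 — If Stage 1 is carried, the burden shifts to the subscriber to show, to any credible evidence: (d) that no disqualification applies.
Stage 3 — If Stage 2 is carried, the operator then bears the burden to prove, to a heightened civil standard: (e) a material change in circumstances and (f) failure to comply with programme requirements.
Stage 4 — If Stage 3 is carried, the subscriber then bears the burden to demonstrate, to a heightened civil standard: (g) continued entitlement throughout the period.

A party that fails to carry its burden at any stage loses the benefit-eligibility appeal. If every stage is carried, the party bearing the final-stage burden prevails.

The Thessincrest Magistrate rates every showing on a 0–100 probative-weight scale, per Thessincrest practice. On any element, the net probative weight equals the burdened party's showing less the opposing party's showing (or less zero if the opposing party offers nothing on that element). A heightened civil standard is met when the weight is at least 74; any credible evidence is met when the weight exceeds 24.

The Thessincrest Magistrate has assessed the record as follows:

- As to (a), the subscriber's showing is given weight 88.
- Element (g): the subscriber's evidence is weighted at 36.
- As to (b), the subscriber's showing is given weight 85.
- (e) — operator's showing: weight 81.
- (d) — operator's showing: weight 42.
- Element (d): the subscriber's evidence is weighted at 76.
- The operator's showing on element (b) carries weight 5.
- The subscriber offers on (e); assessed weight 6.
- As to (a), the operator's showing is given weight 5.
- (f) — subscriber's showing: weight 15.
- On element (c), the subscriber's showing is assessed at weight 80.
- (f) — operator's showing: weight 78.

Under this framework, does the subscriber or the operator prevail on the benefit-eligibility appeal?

At Stage 1 the subscriber must meet a heightened civil standard (weight is at least 74): on (a) the weight is 88 less the opposing 5 gives net 83, which does reach 74, so (a) meets the standard; on (b) the weight is 85 less the opposing 5 gives net 80, ≥ 74, so (b) meets the standard; on (c) the weight is 80, ≥ 74, so (c) meets the standard.
  All elements met. The subscriber retains the burden for Stage 2.
At Stage 2 the subscriber must meet any credible evidence (weight exceeds 24): on (d) the weight is 76 less the opposing 42 gives net 34, > 24, so (d) meets the standard.
  The subscriber carries Stage 2; the operator now bears the burden.
At Stage 3 the operator must meet a heightened civil standard (weight is at least 74): on (e) the weight is 81 less the opposing 6 gives net 75, ≥ 74, so (e) meets the standard; on (f) the weight is 78 less the opposing 15 gives net 63, which does not reach 74, so (f) does not meet the standard.
  Not every element is met, so the operator fails to carry Stage 3.
The subscriber prevails.

subscriber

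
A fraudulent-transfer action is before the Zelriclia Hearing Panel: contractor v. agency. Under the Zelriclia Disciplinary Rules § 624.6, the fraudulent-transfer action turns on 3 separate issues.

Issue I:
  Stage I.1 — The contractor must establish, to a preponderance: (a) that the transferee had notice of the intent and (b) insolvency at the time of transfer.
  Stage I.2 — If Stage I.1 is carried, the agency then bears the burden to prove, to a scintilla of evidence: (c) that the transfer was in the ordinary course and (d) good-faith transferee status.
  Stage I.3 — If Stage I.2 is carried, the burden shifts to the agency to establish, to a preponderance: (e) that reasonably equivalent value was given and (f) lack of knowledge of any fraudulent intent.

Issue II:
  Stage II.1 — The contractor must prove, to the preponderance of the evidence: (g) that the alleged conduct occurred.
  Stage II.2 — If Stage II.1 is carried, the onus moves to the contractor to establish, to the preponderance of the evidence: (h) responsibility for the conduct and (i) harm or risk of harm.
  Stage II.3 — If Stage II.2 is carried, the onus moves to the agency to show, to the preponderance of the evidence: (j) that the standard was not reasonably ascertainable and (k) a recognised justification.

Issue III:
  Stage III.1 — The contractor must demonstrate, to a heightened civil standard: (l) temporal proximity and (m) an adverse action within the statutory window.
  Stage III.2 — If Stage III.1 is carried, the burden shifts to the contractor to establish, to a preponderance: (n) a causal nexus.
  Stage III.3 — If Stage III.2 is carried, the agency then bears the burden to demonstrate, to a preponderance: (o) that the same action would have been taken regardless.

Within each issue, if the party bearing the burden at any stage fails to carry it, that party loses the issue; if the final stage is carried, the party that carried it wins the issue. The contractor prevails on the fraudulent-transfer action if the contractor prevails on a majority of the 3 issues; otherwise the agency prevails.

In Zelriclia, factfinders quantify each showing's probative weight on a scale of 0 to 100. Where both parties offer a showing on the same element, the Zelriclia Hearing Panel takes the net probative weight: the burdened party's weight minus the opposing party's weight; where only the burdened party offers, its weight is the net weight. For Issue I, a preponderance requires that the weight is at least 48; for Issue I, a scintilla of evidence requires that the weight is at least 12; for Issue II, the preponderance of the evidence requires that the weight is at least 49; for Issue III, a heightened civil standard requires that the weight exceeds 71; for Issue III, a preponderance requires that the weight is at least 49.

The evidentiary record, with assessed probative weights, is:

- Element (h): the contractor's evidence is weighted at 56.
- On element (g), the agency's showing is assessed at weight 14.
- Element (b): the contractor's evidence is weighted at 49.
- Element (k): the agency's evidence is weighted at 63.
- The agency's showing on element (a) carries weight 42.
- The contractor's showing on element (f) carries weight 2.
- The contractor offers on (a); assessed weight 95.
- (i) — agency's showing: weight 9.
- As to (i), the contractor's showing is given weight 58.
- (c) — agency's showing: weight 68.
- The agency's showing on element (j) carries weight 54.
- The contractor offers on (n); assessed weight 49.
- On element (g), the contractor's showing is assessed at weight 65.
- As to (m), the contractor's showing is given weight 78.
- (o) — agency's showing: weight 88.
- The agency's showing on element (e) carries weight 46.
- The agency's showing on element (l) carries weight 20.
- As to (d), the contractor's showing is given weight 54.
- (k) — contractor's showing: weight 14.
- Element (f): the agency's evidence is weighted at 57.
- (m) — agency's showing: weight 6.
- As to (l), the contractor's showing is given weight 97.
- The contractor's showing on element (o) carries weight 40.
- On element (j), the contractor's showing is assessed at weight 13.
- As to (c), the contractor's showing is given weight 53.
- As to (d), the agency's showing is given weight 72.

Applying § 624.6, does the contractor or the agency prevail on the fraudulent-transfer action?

— Issue I —
At Stage I.1 the contractor must meet a preponderance (weight is at least 48): on (a) the weight is 95 less the opposing 42 gives net 53, which does reach 48, so (a) meets the standard; on (b) the weight is 49, ≥ 48, so (b) meets the standard.
  All elements met. The burden passes to the agency.
At Stage I.2 the agency must meet a scintilla of evidence (weight is at least 12): on (c) the weight is 68 less the opposing 53 gives net 15, ≥ 12, so (c) meets the standard; on (d) the weight is 72 less the opposing 54 gives net 18, which does reach 12, so (d) meets the standard.
  Stage I.2 carried; the burden remains with the agency.
At Stage I.3 the agency must meet a preponderance (weight is at least 48): on (e) the weight is 46, which does not reach 48, so (e) does not meet the standard; on (f) the weight is 57 less the opposing 2 gives net 55, ≥ 48, so (f) meets the standard.
  Not every element is met, so the agency fails to carry Stage I.3.
So the contractor prevails on this issue.
— Issue II —
Stage II.1 — burden on contractor; standard: the preponderance of the evidence (weight is at least 49).
    (g): 65 − 14 = 51 ≥ 49 [met]
  Stage II.1 is satisfied; the contractor continues to bear the burden.
Stage II.2 — burden on contractor; standard: the preponderance of the evidence (weight is at least 49).
    (h): 56 ≥ 49 [met]
    (i): 58 − 9 = 49 ≥ 49 [met]
  All elements met. The burden passes to the agency.
Stage II.3 — burden on agency; standard: the preponderance of the evidence (weight is at least 49).
    (j): 54 − 13 = 41 < 49 [not met]
    (k): 63 − 14 = 49 ≥ 49 [met]
  Stage II.3 not carried; the agency fails its burden.
The contractor prevails on this issue.
— Issue III —
Stage III.1 (contractor, a heightened civil standard, weight exceeds 71): (l) net 97−20=77 > 71 — meets; (m) net 78−6=72 > 71 — meets.
  Stage III.1 is satisfied; the contractor continues to bear the burden.
Stage III.2 (contractor, a preponderance, weight is at least 49): (n) 49 ≥ 49 — meets.
  The contractor carries Stage III.2; the agency now bears the burden.
Stage III.3 (agency, a preponderance, weight is at least 49): (o) net 88−40=48 < 49 — fails.
  The agency does not carry Stage III.3.
So the contractor prevails on this issue.
Per-issue: Issue I → contractor; Issue II → contractor; Issue III → contractor. The contractor must prevail on a majority of issues; overall, the contractor prevails.

contractor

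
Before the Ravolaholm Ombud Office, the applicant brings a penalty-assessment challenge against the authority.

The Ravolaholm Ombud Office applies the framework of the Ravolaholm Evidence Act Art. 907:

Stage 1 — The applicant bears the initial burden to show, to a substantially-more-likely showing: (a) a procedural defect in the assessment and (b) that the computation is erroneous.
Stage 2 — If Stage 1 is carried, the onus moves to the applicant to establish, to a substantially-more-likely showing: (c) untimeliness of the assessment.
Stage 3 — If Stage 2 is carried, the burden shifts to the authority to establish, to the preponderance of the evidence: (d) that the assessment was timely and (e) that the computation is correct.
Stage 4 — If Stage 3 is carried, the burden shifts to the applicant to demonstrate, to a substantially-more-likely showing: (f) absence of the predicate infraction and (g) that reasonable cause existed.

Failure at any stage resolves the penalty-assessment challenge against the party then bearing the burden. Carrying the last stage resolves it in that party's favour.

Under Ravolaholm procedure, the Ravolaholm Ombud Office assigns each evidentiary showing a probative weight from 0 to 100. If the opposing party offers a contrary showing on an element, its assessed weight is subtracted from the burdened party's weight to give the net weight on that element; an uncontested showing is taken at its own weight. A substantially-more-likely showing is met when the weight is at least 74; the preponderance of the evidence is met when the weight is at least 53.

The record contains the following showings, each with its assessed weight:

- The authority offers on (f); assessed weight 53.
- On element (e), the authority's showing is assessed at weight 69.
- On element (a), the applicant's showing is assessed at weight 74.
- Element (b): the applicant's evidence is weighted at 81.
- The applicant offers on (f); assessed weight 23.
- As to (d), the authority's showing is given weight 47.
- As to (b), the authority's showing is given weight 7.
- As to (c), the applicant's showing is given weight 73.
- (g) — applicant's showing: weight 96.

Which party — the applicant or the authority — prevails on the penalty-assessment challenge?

authority

Stage 1 — burden on applicant; standard: a substantially-more-likely showing (weight is at least 74).
    (a): 74 ≥ 74 [met]
    (b): 81 − 7 = 74 ≥ 74 [met]
  Stage 1 is satisfied; the applicant continues to bear the burden.
Stage 2 — burden on applicant; standard: a substantially-more-likely showing (weight is at least 74).
    (c): 73 < 74 [not met]
  The applicant does not carry Stage 2.
The analysis ends at Stage 2; the authority prevails.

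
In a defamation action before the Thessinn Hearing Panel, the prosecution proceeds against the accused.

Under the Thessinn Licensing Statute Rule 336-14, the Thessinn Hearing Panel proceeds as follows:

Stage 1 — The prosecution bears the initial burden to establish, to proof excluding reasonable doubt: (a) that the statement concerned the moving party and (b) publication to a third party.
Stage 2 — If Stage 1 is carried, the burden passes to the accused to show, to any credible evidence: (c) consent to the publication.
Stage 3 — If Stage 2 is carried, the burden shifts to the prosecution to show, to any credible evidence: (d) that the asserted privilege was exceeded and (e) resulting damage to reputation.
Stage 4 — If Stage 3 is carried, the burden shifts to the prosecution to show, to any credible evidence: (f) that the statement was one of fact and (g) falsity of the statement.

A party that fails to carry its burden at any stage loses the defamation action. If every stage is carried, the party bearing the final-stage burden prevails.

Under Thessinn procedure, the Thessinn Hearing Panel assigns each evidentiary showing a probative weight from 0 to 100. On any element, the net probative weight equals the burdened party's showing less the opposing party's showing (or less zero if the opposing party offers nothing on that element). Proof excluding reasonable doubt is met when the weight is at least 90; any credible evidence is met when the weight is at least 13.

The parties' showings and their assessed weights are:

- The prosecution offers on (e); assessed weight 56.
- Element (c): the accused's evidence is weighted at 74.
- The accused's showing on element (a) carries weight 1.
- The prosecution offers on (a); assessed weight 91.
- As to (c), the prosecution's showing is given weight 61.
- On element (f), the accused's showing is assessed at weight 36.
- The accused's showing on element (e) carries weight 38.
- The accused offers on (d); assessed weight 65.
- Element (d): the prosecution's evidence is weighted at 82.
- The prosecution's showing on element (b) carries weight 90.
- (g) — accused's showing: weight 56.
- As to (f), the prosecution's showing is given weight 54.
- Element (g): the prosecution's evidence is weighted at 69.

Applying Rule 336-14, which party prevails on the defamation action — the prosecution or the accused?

prosecution

Stage 1 (prosecution, proof excluding reasonable doubt, weight is at least 90): (a) net 91−1=90 ≥ 90 — meets; (b) 90 ≥ 90 — meets.
  Stage 1 is satisfied; the onus moves to the accused.
Stage 2 (accused, any credible evidence, weight is at least 13): (c) net 74−61=13 ≥ 13 — meets.
  All elements met. The burden passes to the prosecution.
Stage 3 (prosecution, any credible evidence, weight is at least 13): (d) net 82−65=17 ≥ 13 — meets; (e) net 56−38=18 ≥ 13 — meets.
  Stage 3 carried; the burden remains with the prosecution.
Stage 4 (prosecution, any credible evidence, weight is at least 13): (f) net 54−36=18 ≥ 13 — meets; (g) net 69−56=13 ≥ 13 — meets.
  Stage 4 carried; the final stage is satisfied.
Every stage carried; the prosecution prevails.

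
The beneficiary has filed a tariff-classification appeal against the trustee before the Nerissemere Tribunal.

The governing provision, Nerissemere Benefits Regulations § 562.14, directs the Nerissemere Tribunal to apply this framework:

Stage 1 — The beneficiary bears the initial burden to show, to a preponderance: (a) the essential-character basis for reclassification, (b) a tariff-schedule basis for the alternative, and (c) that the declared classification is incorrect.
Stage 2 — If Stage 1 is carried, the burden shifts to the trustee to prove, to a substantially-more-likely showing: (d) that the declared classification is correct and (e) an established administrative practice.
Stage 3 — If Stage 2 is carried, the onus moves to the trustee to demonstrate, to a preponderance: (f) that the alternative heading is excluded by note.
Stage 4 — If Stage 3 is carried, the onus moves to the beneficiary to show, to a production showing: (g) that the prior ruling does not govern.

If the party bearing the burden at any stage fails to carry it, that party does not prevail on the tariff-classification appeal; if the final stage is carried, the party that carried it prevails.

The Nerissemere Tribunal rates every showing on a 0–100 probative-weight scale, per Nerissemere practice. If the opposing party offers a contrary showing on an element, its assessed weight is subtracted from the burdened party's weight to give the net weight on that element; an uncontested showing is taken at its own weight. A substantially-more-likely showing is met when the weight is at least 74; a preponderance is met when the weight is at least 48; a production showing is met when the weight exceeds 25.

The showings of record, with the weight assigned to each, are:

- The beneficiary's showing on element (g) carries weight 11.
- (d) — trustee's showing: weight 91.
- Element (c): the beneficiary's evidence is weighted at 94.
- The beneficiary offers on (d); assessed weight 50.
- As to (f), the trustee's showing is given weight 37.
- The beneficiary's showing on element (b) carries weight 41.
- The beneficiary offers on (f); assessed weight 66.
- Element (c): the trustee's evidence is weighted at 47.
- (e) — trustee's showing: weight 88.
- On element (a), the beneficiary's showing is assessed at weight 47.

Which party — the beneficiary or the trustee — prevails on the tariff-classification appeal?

Stage 1 — burden on beneficiary; standard: a preponderance (weight is at least 48).
    (a): 47 < 48 [not met]
    (b): 41 < 48 [not met]
    (c): 94 − 47 = 47 < 48 [not met]
  Not every element is met, so the beneficiary fails to carry Stage 1.
So the trustee prevails.

trustee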